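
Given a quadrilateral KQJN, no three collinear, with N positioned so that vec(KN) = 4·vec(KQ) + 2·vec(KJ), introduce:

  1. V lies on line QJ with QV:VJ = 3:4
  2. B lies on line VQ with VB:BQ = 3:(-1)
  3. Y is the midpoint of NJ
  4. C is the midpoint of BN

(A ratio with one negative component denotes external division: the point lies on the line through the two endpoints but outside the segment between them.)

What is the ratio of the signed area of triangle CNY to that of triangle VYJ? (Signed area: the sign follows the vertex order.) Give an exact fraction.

[CNY]:[VYJ] = 17/16

Work in coordinates with K = (0, 0), Q = (1, 0), J = (0, 1), N = (4, 2).
1. V lies on line QJ with QV:VJ = 3:4 ⇒ V = (4/7, 3/7)
2. B lies on line VQ with VB:BQ = 3:(-1) ⇒ B = (17/14, -3/14)
3. Y is the midpoint of NJ ⇒ Y = (2, 3/2)
4. C is the midpoint of BN ⇒ C = (73/28, 25/28)
2·[CNY] = 85/56, 2·[VYJ] = 10/7
[CNY]:[VYJ] = 85/56:10/7 = 17/16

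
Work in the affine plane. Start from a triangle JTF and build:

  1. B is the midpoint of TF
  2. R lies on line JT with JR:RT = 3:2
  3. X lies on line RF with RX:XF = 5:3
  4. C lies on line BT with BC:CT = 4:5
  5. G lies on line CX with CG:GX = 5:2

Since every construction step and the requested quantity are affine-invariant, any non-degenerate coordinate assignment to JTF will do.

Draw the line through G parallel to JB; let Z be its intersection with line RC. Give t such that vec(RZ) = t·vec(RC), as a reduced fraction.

t = 239/49

Set J = (0, 0), T = (1, 0), F = (0, 1); any affine frame gives the same invariant.
1. B is the midpoint of TF ⇒ B = (1/2, 1/2)
2. R lies on line JT with JR:RT = 3:2 ⇒ R = (3/5, 0)
3. X lies on line RF with RX:XF = 5:3 ⇒ X = (9/40, 5/8)
4. C lies on line BT with BC:CT = 4:5 ⇒ C = (13/18, 5/18)
5. G lies on line CX with CG:GX = 5:2 ⇒ G = (185/504, 265/504)
through G parallel to JB: direction (1/2, 1/2); meets RC at Z = (1055/882, 1195/882)
Z = R + t·(C−R) with t = 239/49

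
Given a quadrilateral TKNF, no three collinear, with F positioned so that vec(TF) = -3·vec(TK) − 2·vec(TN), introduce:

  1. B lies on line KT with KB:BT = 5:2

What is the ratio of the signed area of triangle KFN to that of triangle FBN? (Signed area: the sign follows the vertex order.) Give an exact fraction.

Choose coordinates T = (0, 0), K = (1, 0), N = (0, 1), F = (-3, -2).
1. B lies on line KT with KB:BT = 5:2 ⇒ B = (2/7, 0)
2·[KFN] = -6, 2·[FBN] = 27/7
[KFN]:[FBN] = -6:27/7 = -14/9

[KFN]:[FBN] = -14/9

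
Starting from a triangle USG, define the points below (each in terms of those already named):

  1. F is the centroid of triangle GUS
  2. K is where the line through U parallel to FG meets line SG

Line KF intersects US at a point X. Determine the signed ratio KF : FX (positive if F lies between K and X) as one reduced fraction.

Choose coordinates U = (0, 0), S = (1, 0), G = (0, 1).
1. F is the centroid of triangle GUS ⇒ F = (1/3, 1/3)
2. K is where the line through U parallel to FG meets line SG ⇒ K = (-1, 2)
line KF meets US at X = (3/5, 0)
F = K + t·(X−K) with t = 5/6, so KF:FX = 5/6:1/6

KF:FX = 5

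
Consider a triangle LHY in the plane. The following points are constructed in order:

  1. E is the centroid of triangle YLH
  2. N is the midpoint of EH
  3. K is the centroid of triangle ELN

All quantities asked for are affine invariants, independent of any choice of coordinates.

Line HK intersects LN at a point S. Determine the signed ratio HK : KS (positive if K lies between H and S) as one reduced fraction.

Choose coordinates L = (0, 0), H = (1, 0), Y = (0, 1).
1. E is the centroid of triangle YLH ⇒ E = (1/3, 1/3)
2. N is the midpoint of EH ⇒ N = (2/3, 1/6)
3. K is the centroid of triangle ELN ⇒ K = (1/3, 1/6)
line HK meets LN at S = (1/2, 1/8)
K = H + t·(S−H) with t = 4/3, so HK:KS = 4/3:-1/3

HK:KS = -4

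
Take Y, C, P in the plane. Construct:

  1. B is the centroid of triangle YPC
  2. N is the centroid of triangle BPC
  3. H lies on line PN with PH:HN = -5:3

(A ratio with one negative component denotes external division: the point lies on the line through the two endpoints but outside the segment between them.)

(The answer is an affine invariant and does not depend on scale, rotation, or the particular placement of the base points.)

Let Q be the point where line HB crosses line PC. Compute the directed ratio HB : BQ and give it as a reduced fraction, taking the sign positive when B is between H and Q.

Set Y = (0, 0), C = (1, 0), P = (0, 1); any affine frame gives the same invariant.
1. B is the centroid of triangle YPC ⇒ B = (1/3, 1/3)
2. N is the centroid of triangle BPC ⇒ N = (4/9, 4/9)
3. H lies on line PN with PH:HN = -5:3 ⇒ H = (10/9, -7/18)
line HB meets PC at Q = (5, -4)
B = H + t·(Q−H) with t = -1/5, so HB:BQ = -1/5:6/5

HB:BQ = -1/6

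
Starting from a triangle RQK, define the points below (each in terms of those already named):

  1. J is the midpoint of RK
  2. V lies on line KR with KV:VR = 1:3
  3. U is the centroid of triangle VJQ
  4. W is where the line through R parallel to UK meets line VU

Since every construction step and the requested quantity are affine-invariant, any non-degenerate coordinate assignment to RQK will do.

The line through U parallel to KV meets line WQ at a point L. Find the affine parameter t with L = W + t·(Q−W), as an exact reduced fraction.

t = 2/3

Choose coordinates R = (0, 0), Q = (1, 0), K = (0, 1).
1. J is the midpoint of RK ⇒ J = (0, 1/2)
2. V lies on line KR with KV:VR = 1:3 ⇒ V = (0, 3/4)
3. U is the centroid of triangle VJQ ⇒ U = (1/3, 5/12)
4. W is where the line through R parallel to UK meets line VU ⇒ W = (-1, 7/4)
through U parallel to KV: direction (0, -1/4); meets WQ at L = (1/3, 7/12)
L = W + t·(Q−W) with t = 2/3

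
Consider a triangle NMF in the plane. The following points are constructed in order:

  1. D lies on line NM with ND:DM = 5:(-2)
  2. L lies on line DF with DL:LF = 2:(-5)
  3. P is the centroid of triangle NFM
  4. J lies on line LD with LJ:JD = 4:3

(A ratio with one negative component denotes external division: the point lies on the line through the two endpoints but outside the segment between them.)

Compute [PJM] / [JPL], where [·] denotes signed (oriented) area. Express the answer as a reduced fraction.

Assign N = (0, 0), M = (1, 0), F = (0, 1) — the answer is frame-independent, so this choice is without loss of generality.
1. D lies on line NM with ND:DM = 5:(-2) ⇒ D = (5/3, 0)
2. L lies on line DF with DL:LF = 2:(-5) ⇒ L = (25/9, -2/3)
3. P is the centroid of triangle NFM ⇒ P = (1/3, 1/3)
4. J lies on line LD with LJ:JD = 4:3 ⇒ J = (15/7, -2/7)
2·[PJM] = -4/21, 2·[JPL] = 8/27
[PJM]:[JPL] = -4/21:8/27 = -9/14

[PJM]:[JPL] = -9/14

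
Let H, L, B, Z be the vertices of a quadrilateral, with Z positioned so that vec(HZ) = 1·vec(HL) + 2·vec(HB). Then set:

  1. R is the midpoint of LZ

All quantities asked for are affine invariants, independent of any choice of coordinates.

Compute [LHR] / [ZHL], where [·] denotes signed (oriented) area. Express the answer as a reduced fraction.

[LHR]:[ZHL] = -1/2

Choose coordinates H = (0, 0), L = (1, 0), B = (0, 1), Z = (1, 2).
1. R is the midpoint of LZ ⇒ R = (1, 1)
2·[LHR] = -1, 2·[ZHL] = 2
[LHR]:[ZHL] = -1:2 = -1/2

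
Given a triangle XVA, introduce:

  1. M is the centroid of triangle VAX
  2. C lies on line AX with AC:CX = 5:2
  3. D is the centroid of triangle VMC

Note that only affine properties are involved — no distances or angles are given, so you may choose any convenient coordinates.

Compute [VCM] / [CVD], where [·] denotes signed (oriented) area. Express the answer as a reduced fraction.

[VCM]:[CVD] = -3

Assign X = (0, 0), V = (1, 0), A = (0, 1) — the answer is frame-independent, so this choice is without loss of generality.
1. M is the centroid of triangle VAX ⇒ M = (1/3, 1/3)
2. C lies on line AX with AC:CX = 5:2 ⇒ C = (0, 2/7)
3. D is the centroid of triangle VMC ⇒ D = (4/9, 13/63)
2·[VCM] = -1/7, 2·[CVD] = 1/21
[VCM]:[CVD] = -1/7:1/21 = -3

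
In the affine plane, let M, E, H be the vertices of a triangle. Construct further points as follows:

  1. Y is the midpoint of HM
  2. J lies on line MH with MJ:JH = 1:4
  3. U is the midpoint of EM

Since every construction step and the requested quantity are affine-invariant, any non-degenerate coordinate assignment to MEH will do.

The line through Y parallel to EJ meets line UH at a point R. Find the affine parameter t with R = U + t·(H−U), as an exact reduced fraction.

Assign M = (0, 0), E = (1, 0), H = (0, 1) — the answer is frame-independent, so this choice is without loss of generality.
1. Y is the midpoint of HM ⇒ Y = (0, 1/2)
2. J lies on line MH with MJ:JH = 1:4 ⇒ J = (0, 1/5)
3. U is the midpoint of EM ⇒ U = (1/2, 0)
through Y parallel to EJ: direction (-1, 1/5); meets UH at R = (5/18, 4/9)
R = U + t·(H−U) with t = 4/9

t = 4/9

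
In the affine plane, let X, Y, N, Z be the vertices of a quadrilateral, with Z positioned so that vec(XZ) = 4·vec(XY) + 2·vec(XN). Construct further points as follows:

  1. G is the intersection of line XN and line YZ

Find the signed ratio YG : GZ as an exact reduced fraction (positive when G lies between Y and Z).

Assign X = (0, 0), Y = (1, 0), N = (0, 1), Z = (4, 2) — the answer is frame-independent, so this choice is without loss of generality.
1. G is the intersection of line XN and line YZ ⇒ G = (0, -2/3)
G = Y + t·(Z−Y) with t = -1/3, so YG:GZ = t:(1−t) = -1/3:4/3

YG:GZ = -1/4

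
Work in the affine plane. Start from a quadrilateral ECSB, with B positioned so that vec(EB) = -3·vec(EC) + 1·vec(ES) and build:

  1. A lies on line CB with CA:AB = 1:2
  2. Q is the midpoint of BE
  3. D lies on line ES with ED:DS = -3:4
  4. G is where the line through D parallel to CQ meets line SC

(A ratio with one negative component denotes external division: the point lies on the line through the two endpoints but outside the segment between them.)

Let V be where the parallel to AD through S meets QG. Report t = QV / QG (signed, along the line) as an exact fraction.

Work in coordinates with E = (0, 0), C = (1, 0), S = (0, 1), B = (-3, 1).
1. A lies on line CB with CA:AB = 1:2 ⇒ A = (-1/3, 1/3)
2. Q is the midpoint of BE ⇒ Q = (-3/2, 1/2)
3. D lies on line ES with ED:DS = -3:4 ⇒ D = (0, -3)
4. G is where the line through D parallel to CQ meets line SC ⇒ G = (5, -4)
through S parallel to AD: direction (1/3, -10/3); meets QG at V = (20/121, -79/121)
V = Q + t·(G−Q) with t = 31/121

t = 31/121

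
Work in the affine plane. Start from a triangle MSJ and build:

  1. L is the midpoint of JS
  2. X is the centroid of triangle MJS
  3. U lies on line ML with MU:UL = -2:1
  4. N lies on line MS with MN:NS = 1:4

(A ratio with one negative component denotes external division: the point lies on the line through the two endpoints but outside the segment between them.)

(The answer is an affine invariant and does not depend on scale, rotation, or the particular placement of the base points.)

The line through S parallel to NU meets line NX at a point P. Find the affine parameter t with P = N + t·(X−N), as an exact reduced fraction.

t = -6

Set M = (0, 0), S = (1, 0), J = (0, 1); any affine frame gives the same invariant.
1. L is the midpoint of JS ⇒ L = (1/2, 1/2)
2. X is the centroid of triangle MJS ⇒ X = (1/3, 1/3)
3. U lies on line ML with MU:UL = -2:1 ⇒ U = (1, 1)
4. N lies on line MS with MN:NS = 1:4 ⇒ N = (1/5, 0)
through S parallel to NU: direction (4/5, 1); meets NX at P = (-3/5, -2)
P = N + t·(X−N) with t = -6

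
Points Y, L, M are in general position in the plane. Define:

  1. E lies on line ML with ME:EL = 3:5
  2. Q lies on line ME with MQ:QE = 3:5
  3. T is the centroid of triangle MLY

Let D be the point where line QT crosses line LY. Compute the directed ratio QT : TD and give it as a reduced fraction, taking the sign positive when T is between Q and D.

Choose coordinates Y = (0, 0), L = (1, 0), M = (0, 1).
1. E lies on line ML with ME:EL = 3:5 ⇒ E = (3/8, 5/8)
2. Q lies on line ME with MQ:QE = 3:5 ⇒ Q = (9/64, 55/64)
3. T is the centroid of triangle MLY ⇒ T = (1/3, 1/3)
line QT meets LY at D = (46/101, 0)
T = Q + t·(D−Q) with t = 101/165, so QT:TD = 101/165:64/165

QT:TD = 101/64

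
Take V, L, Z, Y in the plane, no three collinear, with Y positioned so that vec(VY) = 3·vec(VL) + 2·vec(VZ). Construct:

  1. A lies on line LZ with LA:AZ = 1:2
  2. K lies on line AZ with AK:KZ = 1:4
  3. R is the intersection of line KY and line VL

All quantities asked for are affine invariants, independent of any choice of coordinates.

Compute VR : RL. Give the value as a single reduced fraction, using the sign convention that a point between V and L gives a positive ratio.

VR:RL = -5/28

Work in coordinates with V = (0, 0), L = (1, 0), Z = (0, 1), Y = (3, 2).
1. A lies on line LZ with LA:AZ = 1:2 ⇒ A = (2/3, 1/3)
2. K lies on line AZ with AK:KZ = 1:4 ⇒ K = (8/15, 7/15)
3. R is the intersection of line KY and line VL ⇒ R = (-5/23, 0)
R = V + t·(L−V) with t = -5/23, so VR:RL = t:(1−t) = -5/23:28/23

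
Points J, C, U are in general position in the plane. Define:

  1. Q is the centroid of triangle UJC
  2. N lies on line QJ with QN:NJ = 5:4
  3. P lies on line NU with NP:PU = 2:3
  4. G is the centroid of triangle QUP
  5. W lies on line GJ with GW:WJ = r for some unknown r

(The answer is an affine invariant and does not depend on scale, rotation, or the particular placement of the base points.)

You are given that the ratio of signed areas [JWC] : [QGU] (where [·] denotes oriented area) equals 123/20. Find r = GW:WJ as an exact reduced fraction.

r = 5/3

Choose coordinates J = (0, 0), C = (1, 0), U = (0, 1).
1. Q is the centroid of triangle UJC ⇒ Q = (1/3, 1/3)
2. N lies on line QJ with QN:NJ = 5:4 ⇒ N = (4/27, 4/27)
3. P lies on line NU with NP:PU = 2:3 ⇒ P = (4/45, 22/45)
4. G is the centroid of triangle QUP ⇒ G = (19/135, 82/135)
5. With GW:WJ = r, write λ = r/(r+1) so W = G + λ·(J−G); W is affine-linear in λ
Every point depending on W is an affine combination of W and λ-independent points, so each such coordinate is linear in λ; the λ² term in each signed area is a multiple of (J−G)×(J−G) = 0, so 2·[JWC] and 2·[QGU] are each linear in λ. Evaluating at λ=0 and λ=1:
  2·[JWC] = 82/135·λ − 82/135,   2·[QGU] = -1/27
So [JWC]:[QGU] = (82/135·λ − 82/135) / (-1/27). Setting this equal to 123/20:
  82/135·λ − 82/135 = 123/20·(-1/27)  ⇒  λ = 5/8
Then r = λ/(1−λ) = (5/8)/(3/8) = 5/3. Check: with r = 5/3, W = (19/360, 41/180) and [JWC]:[QGU] = 123/20 as required.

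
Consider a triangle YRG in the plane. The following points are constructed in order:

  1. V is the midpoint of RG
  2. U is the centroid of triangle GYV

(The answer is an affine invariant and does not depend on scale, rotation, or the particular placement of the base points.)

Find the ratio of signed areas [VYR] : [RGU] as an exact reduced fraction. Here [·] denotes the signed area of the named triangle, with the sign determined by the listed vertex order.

Work in coordinates with Y = (0, 0), R = (1, 0), G = (0, 1).
1. V is the midpoint of RG ⇒ V = (1/2, 1/2)
2. U is the centroid of triangle GYV ⇒ U = (1/6, 1/2)
2·[VYR] = 1/2, 2·[RGU] = 1/3
[VYR]:[RGU] = 1/2:1/3 = 3/2

[VYR]:[RGU] = 3/2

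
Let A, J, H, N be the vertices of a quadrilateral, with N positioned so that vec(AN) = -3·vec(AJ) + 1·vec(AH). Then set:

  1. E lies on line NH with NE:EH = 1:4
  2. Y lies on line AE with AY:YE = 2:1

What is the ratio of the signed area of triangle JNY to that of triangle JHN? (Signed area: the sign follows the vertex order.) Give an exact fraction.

Set A = (0, 0), J = (1, 0), H = (0, 1), N = (-3, 1); any affine frame gives the same invariant.
1. E lies on line NH with NE:EH = 1:4 ⇒ E = (-12/5, 1)
2. Y lies on line AE with AY:YE = 2:1 ⇒ Y = (-8/5, 2/3)
2·[JNY] = -1/15, 2·[JHN] = 3
[JNY]:[JHN] = -1/15:3 = -1/45

[JNY]:[JHN] = -1/45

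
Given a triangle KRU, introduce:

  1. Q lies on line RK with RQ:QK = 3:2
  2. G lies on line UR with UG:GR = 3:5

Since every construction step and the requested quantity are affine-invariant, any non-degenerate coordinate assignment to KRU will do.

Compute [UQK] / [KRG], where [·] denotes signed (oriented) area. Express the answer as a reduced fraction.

[UQK]:[KRG] = -16/25

Choose coordinates K = (0, 0), R = (1, 0), U = (0, 1).
1. Q lies on line RK with RQ:QK = 3:2 ⇒ Q = (2/5, 0)
2. G lies on line UR with UG:GR = 3:5 ⇒ G = (3/8, 5/8)
2·[UQK] = -2/5, 2·[KRG] = 5/8
[UQK]:[KRG] = -2/5:5/8 = -16/25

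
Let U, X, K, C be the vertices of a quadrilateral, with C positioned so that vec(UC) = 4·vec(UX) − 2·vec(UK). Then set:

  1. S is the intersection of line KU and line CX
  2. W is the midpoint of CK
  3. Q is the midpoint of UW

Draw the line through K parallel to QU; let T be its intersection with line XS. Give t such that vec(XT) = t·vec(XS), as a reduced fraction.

t = 9/5

Set U = (0, 0), X = (1, 0), K = (0, 1), C = (4, -2); any affine frame gives the same invariant.
1. S is the intersection of line KU and line CX ⇒ S = (0, 2/3)
2. W is the midpoint of CK ⇒ W = (2, -1/2)
3. Q is the midpoint of UW ⇒ Q = (1, -1/4)
through K parallel to QU: direction (-1, 1/4); meets XS at T = (-4/5, 6/5)
T = X + t·(S−X) with t = 9/5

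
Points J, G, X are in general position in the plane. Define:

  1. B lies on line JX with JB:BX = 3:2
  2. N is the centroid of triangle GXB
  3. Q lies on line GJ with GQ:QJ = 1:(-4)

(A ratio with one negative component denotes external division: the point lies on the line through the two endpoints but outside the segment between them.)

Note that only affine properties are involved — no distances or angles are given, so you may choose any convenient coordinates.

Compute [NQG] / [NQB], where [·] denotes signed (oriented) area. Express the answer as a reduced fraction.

[NQG]:[NQB] = 8/5

Assign J = (0, 0), G = (1, 0), X = (0, 1) — the answer is frame-independent, so this choice is without loss of generality.
1. B lies on line JX with JB:BX = 3:2 ⇒ B = (0, 3/5)
2. N is the centroid of triangle GXB ⇒ N = (1/3, 8/15)
3. Q lies on line GJ with GQ:QJ = 1:(-4) ⇒ Q = (4/3, 0)
2·[NQG] = -8/45, 2·[NQB] = -1/9
[NQG]:[NQB] = -8/45:-1/9 = 8/5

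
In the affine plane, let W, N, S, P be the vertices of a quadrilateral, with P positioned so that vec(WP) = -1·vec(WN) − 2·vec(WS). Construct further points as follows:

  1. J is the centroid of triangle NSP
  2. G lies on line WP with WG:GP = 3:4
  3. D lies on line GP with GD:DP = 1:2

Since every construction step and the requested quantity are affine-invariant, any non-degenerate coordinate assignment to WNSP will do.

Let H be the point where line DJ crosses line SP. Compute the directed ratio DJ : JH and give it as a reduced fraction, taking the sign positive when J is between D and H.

DJ:JH = -5/7

Choose coordinates W = (0, 0), N = (1, 0), S = (0, 1), P = (-1, -2).
1. J is the centroid of triangle NSP ⇒ J = (0, -1/3)
2. G lies on line WP with WG:GP = 3:4 ⇒ G = (-3/7, -6/7)
3. D lies on line GP with GD:DP = 1:2 ⇒ D = (-13/21, -26/21)
line DJ meets SP at H = (-13/15, -8/5)
J = D + t·(H−D) with t = -5/2, so DJ:JH = -5/2:7/2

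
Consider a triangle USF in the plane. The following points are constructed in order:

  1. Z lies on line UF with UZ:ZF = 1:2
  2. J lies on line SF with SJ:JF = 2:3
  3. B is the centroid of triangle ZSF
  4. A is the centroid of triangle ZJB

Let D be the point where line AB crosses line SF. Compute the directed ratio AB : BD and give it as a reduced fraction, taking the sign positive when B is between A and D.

Assign U = (0, 0), S = (1, 0), F = (0, 1) — the answer is frame-independent, so this choice is without loss of generality.
1. Z lies on line UF with UZ:ZF = 1:2 ⇒ Z = (0, 1/3)
2. J lies on line SF with SJ:JF = 2:3 ⇒ J = (3/5, 2/5)
3. B is the centroid of triangle ZSF ⇒ B = (1/3, 4/9)
4. A is the centroid of triangle ZJB ⇒ A = (14/45, 53/135)
line AB meets SF at D = (2/5, 3/5)
B = A + t·(D−A) with t = 1/4, so AB:BD = 1/4:3/4

AB:BD = 1/3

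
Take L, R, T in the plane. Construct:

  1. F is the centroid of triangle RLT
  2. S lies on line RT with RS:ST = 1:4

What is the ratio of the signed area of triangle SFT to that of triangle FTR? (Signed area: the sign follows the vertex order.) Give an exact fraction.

[SFT]:[FTR] = 4/5

Work in coordinates with L = (0, 0), R = (1, 0), T = (0, 1).
1. F is the centroid of triangle RLT ⇒ F = (1/3, 1/3)
2. S lies on line RT with RS:ST = 1:4 ⇒ S = (4/5, 1/5)
2·[SFT] = -4/15, 2·[FTR] = -1/3
[SFT]:[FTR] = -4/15:-1/3 = 4/5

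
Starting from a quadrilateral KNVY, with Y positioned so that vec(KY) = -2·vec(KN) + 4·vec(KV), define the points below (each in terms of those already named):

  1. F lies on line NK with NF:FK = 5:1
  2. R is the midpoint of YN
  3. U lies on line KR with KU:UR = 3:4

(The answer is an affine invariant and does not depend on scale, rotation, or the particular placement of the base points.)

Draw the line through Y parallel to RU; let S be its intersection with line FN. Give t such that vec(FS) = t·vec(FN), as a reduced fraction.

Work in coordinates with K = (0, 0), N = (1, 0), V = (0, 1), Y = (-2, 4).
1. F lies on line NK with NF:FK = 5:1 ⇒ F = (1/6, 0)
2. R is the midpoint of YN ⇒ R = (-1/2, 2)
3. U lies on line KR with KU:UR = 3:4 ⇒ U = (-3/14, 6/7)
through Y parallel to RU: direction (2/7, -8/7); meets FN at S = (-1, 0)
S = F + t·(N−F) with t = -7/5

t = -7/5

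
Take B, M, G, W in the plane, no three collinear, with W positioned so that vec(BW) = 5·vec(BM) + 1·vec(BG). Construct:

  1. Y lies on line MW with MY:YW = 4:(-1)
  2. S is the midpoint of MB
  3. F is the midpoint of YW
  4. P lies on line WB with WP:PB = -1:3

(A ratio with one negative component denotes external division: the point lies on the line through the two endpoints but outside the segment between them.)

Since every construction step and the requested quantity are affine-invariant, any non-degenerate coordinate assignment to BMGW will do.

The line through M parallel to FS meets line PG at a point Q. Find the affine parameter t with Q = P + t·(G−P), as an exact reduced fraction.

t = -1/37

Set B = (0, 0), M = (1, 0), G = (0, 1), W = (5, 1); any affine frame gives the same invariant.
1. Y lies on line MW with MY:YW = 4:(-1) ⇒ Y = (19/3, 4/3)
2. S is the midpoint of MB ⇒ S = (1/2, 0)
3. F is the midpoint of YW ⇒ F = (17/3, 7/6)
4. P lies on line WB with WP:PB = -1:3 ⇒ P = (15/2, 3/2)
through M parallel to FS: direction (-31/6, -7/6); meets PG at Q = (285/37, 56/37)
Q = P + t·(G−P) with t = -1/37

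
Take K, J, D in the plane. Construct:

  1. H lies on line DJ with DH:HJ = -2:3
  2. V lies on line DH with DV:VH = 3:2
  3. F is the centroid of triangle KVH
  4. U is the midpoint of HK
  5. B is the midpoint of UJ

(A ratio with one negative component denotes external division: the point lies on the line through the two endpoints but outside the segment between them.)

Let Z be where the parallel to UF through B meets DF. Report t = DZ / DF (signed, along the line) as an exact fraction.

Work in coordinates with K = (0, 0), J = (1, 0), D = (0, 1).
1. H lies on line DJ with DH:HJ = -2:3 ⇒ H = (-2, 3)
2. V lies on line DH with DV:VH = 3:2 ⇒ V = (-6/5, 11/5)
3. F is the centroid of triangle KVH ⇒ F = (-16/15, 26/15)
4. U is the midpoint of HK ⇒ U = (-1, 3/2)
5. B is the midpoint of UJ ⇒ B = (0, 3/4)
through B parallel to UF: direction (-1/15, 7/30); meets DF at Z = (-4/45, 191/180)
Z = D + t·(F−D) with t = 1/12

t = 1/12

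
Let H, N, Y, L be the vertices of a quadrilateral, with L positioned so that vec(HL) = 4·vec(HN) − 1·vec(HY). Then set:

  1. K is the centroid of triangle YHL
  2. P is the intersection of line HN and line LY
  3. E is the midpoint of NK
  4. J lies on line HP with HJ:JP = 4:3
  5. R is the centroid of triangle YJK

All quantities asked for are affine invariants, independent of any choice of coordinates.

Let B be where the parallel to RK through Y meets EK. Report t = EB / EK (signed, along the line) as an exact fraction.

t = 15/7

Assign H = (0, 0), N = (1, 0), Y = (0, 1), L = (4, -1) — the answer is frame-independent, so this choice is without loss of generality.
1. K is the centroid of triangle YHL ⇒ K = (4/3, 0)
2. P is the intersection of line HN and line LY ⇒ P = (2, 0)
3. E is the midpoint of NK ⇒ E = (7/6, 0)
4. J lies on line HP with HJ:JP = 4:3 ⇒ J = (8/7, 0)
5. R is the centroid of triangle YJK ⇒ R = (52/63, 1/3)
through Y parallel to RK: direction (32/63, -1/3); meets EK at B = (32/21, 0)
B = E + t·(K−E) with t = 15/7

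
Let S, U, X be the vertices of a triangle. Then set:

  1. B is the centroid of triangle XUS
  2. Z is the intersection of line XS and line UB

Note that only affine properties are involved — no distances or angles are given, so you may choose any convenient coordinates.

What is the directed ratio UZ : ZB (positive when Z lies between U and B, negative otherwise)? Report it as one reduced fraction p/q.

UZ:ZB = -3

Set S = (0, 0), U = (1, 0), X = (0, 1); any affine frame gives the same invariant.
1. B is the centroid of triangle XUS ⇒ B = (1/3, 1/3)
2. Z is the intersection of line XS and line UB ⇒ Z = (0, 1/2)
Z = U + t·(B−U) with t = 3/2, so UZ:ZB = t:(1−t) = 3/2:-1/2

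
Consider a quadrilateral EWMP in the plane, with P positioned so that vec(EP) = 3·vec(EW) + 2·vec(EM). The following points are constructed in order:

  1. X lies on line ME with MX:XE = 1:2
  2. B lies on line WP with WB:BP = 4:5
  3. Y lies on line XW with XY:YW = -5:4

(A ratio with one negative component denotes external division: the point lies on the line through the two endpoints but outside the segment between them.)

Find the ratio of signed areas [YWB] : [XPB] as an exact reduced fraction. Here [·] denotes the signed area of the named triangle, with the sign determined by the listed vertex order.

Assign E = (0, 0), W = (1, 0), M = (0, 1), P = (3, 2) — the answer is frame-independent, so this choice is without loss of generality.
1. X lies on line ME with MX:XE = 1:2 ⇒ X = (0, 2/3)
2. B lies on line WP with WB:BP = 4:5 ⇒ B = (17/9, 8/9)
3. Y lies on line XW with XY:YW = -5:4 ⇒ Y = (5, -8/3)
2·[YWB] = -160/27, 2·[XPB] = -50/27
[YWB]:[XPB] = -160/27:-50/27 = 16/5

[YWB]:[XPB] = 16/5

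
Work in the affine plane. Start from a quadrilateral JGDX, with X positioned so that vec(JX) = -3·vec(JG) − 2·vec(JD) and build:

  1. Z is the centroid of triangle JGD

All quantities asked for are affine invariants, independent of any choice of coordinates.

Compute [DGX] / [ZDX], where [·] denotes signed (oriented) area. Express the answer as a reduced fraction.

Work in coordinates with J = (0, 0), G = (1, 0), D = (0, 1), X = (-3, -2).
1. Z is the centroid of triangle JGD ⇒ Z = (1/3, 1/3)
2·[DGX] = -6, 2·[ZDX] = 3
[DGX]:[ZDX] = -6:3 = -2

[DGX]:[ZDX] = -2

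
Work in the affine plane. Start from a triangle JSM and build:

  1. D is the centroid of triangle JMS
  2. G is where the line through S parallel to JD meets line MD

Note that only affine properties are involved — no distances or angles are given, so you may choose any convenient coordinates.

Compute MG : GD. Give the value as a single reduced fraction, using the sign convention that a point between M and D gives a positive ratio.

Choose coordinates J = (0, 0), S = (1, 0), M = (0, 1).
1. D is the centroid of triangle JMS ⇒ D = (1/3, 1/3)
2. G is where the line through S parallel to JD meets line MD ⇒ G = (2/3, -1/3)
G = M + t·(D−M) with t = 2, so MG:GD = t:(1−t) = 2:-1

MG:GD = -2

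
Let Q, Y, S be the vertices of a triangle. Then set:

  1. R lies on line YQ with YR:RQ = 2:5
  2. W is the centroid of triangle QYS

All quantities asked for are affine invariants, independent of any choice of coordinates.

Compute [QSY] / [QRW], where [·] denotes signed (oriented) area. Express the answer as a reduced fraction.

Work in coordinates with Q = (0, 0), Y = (1, 0), S = (0, 1).
1. R lies on line YQ with YR:RQ = 2:5 ⇒ R = (5/7, 0)
2. W is the centroid of triangle QYS ⇒ W = (1/3, 1/3)
2·[QSY] = -1, 2·[QRW] = 5/21
[QSY]:[QRW] = -1:5/21 = -21/5

[QSY]:[QRW] = -21/5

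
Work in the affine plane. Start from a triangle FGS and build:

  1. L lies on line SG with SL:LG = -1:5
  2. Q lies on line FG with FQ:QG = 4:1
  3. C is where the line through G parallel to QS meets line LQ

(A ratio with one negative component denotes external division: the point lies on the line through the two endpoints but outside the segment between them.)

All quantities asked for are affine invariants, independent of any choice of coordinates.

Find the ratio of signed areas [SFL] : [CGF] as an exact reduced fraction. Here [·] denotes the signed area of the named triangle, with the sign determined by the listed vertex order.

[SFL]:[CGF] = -1/20

Work in coordinates with F = (0, 0), G = (1, 0), S = (0, 1).
1. L lies on line SG with SL:LG = -1:5 ⇒ L = (-1/4, 5/4)
2. Q lies on line FG with FQ:QG = 4:1 ⇒ Q = (4/5, 0)
3. C is where the line through G parallel to QS meets line LQ ⇒ C = (5, -5)
2·[SFL] = -1/4, 2·[CGF] = 5
[SFL]:[CGF] = -1/4:5 = -1/20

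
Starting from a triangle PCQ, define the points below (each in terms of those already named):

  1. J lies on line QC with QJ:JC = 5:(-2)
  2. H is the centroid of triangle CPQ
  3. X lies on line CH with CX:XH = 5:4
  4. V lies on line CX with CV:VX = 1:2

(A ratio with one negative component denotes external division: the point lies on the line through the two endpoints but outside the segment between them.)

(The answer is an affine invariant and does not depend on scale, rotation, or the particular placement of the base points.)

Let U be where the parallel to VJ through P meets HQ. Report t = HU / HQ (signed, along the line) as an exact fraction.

t = -41/23

Choose coordinates P = (0, 0), C = (1, 0), Q = (0, 1).
1. J lies on line QC with QJ:JC = 5:(-2) ⇒ J = (5/3, -2/3)
2. H is the centroid of triangle CPQ ⇒ H = (1/3, 1/3)
3. X lies on line CH with CX:XH = 5:4 ⇒ X = (17/27, 5/27)
4. V lies on line CX with CV:VX = 1:2 ⇒ V = (71/81, 5/81)
through P parallel to VJ: direction (64/81, -59/81); meets HQ at U = (64/69, -59/69)
U = H + t·(Q−H) with t = -41/23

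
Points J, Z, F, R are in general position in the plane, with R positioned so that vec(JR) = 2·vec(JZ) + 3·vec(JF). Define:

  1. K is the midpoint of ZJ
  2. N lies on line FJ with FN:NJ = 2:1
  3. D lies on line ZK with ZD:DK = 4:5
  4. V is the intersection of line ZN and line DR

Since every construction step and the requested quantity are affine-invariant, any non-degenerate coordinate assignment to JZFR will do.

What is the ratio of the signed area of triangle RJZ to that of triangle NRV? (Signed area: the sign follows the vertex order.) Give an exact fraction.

[RJZ]:[NRV] = -207/185

Choose coordinates J = (0, 0), Z = (1, 0), F = (0, 1), R = (2, 3).
1. K is the midpoint of ZJ ⇒ K = (1/2, 0)
2. N lies on line FJ with FN:NJ = 2:1 ⇒ N = (0, 1/3)
3. D lies on line ZK with ZD:DK = 4:5 ⇒ D = (7/9, 0)
4. V is the intersection of line ZN and line DR ⇒ V = (37/46, 3/46)
2·[RJZ] = 3, 2·[NRV] = -185/69
[RJZ]:[NRV] = 3:-185/69 = -207/185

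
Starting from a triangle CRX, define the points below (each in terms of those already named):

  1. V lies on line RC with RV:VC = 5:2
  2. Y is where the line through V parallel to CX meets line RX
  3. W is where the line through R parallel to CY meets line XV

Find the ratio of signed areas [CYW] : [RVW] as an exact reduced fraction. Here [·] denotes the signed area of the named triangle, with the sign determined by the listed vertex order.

[CYW]:[RVW] = -24/25

Assign C = (0, 0), R = (1, 0), X = (0, 1) — the answer is frame-independent, so this choice is without loss of generality.
1. V lies on line RC with RV:VC = 5:2 ⇒ V = (2/7, 0)
2. Y is where the line through V parallel to CX meets line RX ⇒ Y = (2/7, 5/7)
3. W is where the line through R parallel to CY meets line XV ⇒ W = (7/12, -25/24)
2·[CYW] = -5/7, 2·[RVW] = 125/168
[CYW]:[RVW] = -5/7:125/168 = -24/25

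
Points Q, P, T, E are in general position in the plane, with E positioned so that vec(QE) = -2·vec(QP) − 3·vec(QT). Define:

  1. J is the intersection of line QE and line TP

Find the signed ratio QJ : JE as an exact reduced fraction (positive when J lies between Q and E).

Work in coordinates with Q = (0, 0), P = (1, 0), T = (0, 1), E = (-2, -3).
1. J is the intersection of line QE and line TP ⇒ J = (2/5, 3/5)
J = Q + t·(E−Q) with t = -1/5, so QJ:JE = t:(1−t) = -1/5:6/5

QJ:JE = -1/6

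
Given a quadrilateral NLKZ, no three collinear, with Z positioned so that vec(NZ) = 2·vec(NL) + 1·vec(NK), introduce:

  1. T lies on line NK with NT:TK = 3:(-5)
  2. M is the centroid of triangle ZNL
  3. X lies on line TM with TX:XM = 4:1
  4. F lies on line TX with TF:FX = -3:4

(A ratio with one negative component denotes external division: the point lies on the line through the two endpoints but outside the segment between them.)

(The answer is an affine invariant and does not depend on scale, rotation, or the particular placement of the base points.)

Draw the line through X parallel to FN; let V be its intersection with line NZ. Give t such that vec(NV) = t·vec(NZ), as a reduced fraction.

Assign N = (0, 0), L = (1, 0), K = (0, 1), Z = (2, 1) — the answer is frame-independent, so this choice is without loss of generality.
1. T lies on line NK with NT:TK = 3:(-5) ⇒ T = (0, -3/2)
2. M is the centroid of triangle ZNL ⇒ M = (1, 1/3)
3. X lies on line TM with TX:XM = 4:1 ⇒ X = (4/5, -1/30)
4. F lies on line TX with TF:FX = -3:4 ⇒ F = (-12/5, -59/10)
through X parallel to FN: direction (12/5, 59/10); meets NZ at V = (48/47, 24/47)
V = N + t·(Z−N) with t = 24/47

t = 24/47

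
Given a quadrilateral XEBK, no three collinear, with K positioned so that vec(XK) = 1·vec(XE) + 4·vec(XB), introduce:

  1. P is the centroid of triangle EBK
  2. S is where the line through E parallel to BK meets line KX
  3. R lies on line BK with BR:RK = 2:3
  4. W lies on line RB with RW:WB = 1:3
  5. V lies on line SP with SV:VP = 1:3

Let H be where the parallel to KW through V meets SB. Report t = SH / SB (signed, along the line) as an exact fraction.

t = 1/6

Assign X = (0, 0), E = (1, 0), B = (0, 1), K = (1, 4) — the answer is frame-independent, so this choice is without loss of generality.
1. P is the centroid of triangle EBK ⇒ P = (2/3, 5/3)
2. S is where the line through E parallel to BK meets line KX ⇒ S = (-3, -12)
3. R lies on line BK with BR:RK = 2:3 ⇒ R = (2/5, 11/5)
4. W lies on line RB with RW:WB = 1:3 ⇒ W = (3/10, 19/10)
5. V lies on line SP with SV:VP = 1:3 ⇒ V = (-25/12, -103/12)
through V parallel to KW: direction (-7/10, -21/10); meets SB at H = (-5/2, -59/6)
H = S + t·(B−S) with t = 1/6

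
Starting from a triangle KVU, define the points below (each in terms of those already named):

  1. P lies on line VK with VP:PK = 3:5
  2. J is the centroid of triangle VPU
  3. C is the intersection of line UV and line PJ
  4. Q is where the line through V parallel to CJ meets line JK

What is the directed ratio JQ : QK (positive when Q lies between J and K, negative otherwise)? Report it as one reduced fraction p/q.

JQ:QK = -3/8

Assign K = (0, 0), V = (1, 0), U = (0, 1) — the answer is frame-independent, so this choice is without loss of generality.
1. P lies on line VK with VP:PK = 3:5 ⇒ P = (5/8, 0)
2. J is the centroid of triangle VPU ⇒ J = (13/24, 1/3)
3. C is the intersection of line UV and line PJ ⇒ C = (1/2, 1/2)
4. Q is where the line through V parallel to CJ meets line JK ⇒ Q = (13/15, 8/15)
Q = J + t·(K−J) with t = -3/5, so JQ:QK = t:(1−t) = -3/5:8/5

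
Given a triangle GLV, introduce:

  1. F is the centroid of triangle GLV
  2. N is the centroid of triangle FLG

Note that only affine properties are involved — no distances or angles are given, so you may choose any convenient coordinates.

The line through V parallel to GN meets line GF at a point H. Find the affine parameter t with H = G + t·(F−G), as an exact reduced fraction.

Choose coordinates G = (0, 0), L = (1, 0), V = (0, 1).
1. F is the centroid of triangle GLV ⇒ F = (1/3, 1/3)
2. N is the centroid of triangle FLG ⇒ N = (4/9, 1/9)
through V parallel to GN: direction (4/9, 1/9); meets GF at H = (4/3, 4/3)
H = G + t·(F−G) with t = 4

t = 4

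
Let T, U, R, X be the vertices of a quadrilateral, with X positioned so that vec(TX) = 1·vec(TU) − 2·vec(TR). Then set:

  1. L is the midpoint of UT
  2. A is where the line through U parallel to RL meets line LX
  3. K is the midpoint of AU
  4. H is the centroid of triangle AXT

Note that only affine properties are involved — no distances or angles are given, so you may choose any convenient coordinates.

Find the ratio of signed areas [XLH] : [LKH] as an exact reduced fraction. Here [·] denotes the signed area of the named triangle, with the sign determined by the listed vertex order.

[XLH]:[LKH] = 2

Set T = (0, 0), U = (1, 0), R = (0, 1), X = (1, -2); any affine frame gives the same invariant.
1. L is the midpoint of UT ⇒ L = (1/2, 0)
2. A is where the line through U parallel to RL meets line LX ⇒ A = (0, 2)
3. K is the midpoint of AU ⇒ K = (1/2, 1)
4. H is the centroid of triangle AXT ⇒ H = (1/3, 0)
2·[XLH] = 1/3, 2·[LKH] = 1/6
[XLH]:[LKH] = 1/3:1/6 = 2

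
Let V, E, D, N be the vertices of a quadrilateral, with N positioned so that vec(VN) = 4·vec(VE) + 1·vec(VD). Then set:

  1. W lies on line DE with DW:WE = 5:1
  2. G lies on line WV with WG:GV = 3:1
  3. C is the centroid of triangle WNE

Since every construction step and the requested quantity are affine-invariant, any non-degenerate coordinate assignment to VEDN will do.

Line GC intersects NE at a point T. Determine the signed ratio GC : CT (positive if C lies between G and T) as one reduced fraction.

GC:CT = 25/8

Choose coordinates V = (0, 0), E = (1, 0), D = (0, 1), N = (4, 1).
1. W lies on line DE with DW:WE = 5:1 ⇒ W = (5/6, 1/6)
2. G lies on line WV with WG:GV = 3:1 ⇒ G = (5/24, 1/24)
3. C is the centroid of triangle WNE ⇒ C = (35/18, 7/18)
line GC meets NE at T = (5/2, 1/2)
C = G + t·(T−G) with t = 25/33, so GC:CT = 25/33:8/33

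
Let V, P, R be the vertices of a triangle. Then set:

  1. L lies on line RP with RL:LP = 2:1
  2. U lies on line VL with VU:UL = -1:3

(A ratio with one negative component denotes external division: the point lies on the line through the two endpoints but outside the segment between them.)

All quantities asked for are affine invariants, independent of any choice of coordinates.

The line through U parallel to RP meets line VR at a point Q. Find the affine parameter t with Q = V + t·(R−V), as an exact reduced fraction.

Choose coordinates V = (0, 0), P = (1, 0), R = (0, 1).
1. L lies on line RP with RL:LP = 2:1 ⇒ L = (2/3, 1/3)
2. U lies on line VL with VU:UL = -1:3 ⇒ U = (-1/3, -1/6)
through U parallel to RP: direction (1, -1); meets VR at Q = (0, -1/2)
Q = V + t·(R−V) with t = -1/2

t = -1/2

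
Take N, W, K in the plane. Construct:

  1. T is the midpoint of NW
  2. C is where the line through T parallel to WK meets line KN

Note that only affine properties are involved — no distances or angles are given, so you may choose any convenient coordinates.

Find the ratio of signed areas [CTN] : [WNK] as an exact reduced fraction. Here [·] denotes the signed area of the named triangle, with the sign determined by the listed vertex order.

[CTN]:[WNK] = 1/4

Work in coordinates with N = (0, 0), W = (1, 0), K = (0, 1).
1. T is the midpoint of NW ⇒ T = (1/2, 0)
2. C is where the line through T parallel to WK meets line KN ⇒ C = (0, 1/2)
2·[CTN] = -1/4, 2·[WNK] = -1
[CTN]:[WNK] = -1/4:-1 = 1/4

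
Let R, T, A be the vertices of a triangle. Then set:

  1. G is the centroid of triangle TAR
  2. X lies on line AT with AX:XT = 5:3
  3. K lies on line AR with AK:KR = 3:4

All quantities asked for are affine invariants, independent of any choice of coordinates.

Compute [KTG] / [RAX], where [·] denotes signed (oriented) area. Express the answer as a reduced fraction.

Choose coordinates R = (0, 0), T = (1, 0), A = (0, 1).
1. G is the centroid of triangle TAR ⇒ G = (1/3, 1/3)
2. X lies on line AT with AX:XT = 5:3 ⇒ X = (5/8, 3/8)
3. K lies on line AR with AK:KR = 3:4 ⇒ K = (0, 4/7)
2·[KTG] = -1/21, 2·[RAX] = -5/8
[KTG]:[RAX] = -1/21:-5/8 = 8/105

[KTG]:[RAX] = 8/105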